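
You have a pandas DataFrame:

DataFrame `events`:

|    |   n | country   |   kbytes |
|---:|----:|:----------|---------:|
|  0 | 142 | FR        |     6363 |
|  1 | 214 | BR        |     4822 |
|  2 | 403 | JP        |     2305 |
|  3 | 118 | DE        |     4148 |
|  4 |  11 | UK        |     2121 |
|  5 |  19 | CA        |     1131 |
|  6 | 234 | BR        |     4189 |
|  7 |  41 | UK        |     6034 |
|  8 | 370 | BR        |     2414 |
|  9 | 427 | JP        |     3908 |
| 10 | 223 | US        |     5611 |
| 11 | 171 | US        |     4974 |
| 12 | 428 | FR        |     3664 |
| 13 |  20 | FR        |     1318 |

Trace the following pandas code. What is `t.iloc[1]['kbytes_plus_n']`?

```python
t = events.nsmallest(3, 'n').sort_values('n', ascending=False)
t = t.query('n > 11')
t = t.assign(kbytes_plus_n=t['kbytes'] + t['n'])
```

1150

take 3 rows with smallest n:
     n country  kbytes
4   11      UK    2121
5   19      CA    1131
13  20      FR    1318
sort by n descending:
     n country  kbytes
13  20      FR    1318
5   19      CA    1131
4   11      UK    2121
filter rows where n > 11:
     n country  kbytes
13  20      FR    1318
5   19      CA    1131
add column kbytes_plus_n = t['kbytes'] + t['n']:
     n country  kbytes  kbytes_plus_n
13  20      FR    1318           1338
5   19      CA    1131           1150
Finally, value at position 1, column 'kbytes_plus_n' = 1150.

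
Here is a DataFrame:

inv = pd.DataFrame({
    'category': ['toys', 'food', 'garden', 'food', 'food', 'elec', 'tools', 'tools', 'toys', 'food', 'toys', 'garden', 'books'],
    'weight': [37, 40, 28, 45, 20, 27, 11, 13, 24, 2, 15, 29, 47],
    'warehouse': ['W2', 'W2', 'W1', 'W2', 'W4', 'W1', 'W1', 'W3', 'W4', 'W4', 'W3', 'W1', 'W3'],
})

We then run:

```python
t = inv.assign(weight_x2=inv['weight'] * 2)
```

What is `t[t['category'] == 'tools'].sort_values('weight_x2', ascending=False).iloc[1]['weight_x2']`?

22

add column weight_x2 = inv['weight'] * 2:
   category  weight warehouse  weight_x2
0      toys      37        W2         74
1      food      40        W2         80
2    garden      28        W1         56
3      food      45        W2         90
4      food      20        W4         40
5      elec      27        W1         54
6     tools      11        W1         22
7     tools      13        W3         26
8      toys      24        W4         48
9      food       2        W4          4
10     toys      15        W3         30
11   garden      29        W1         58
12    books      47        W3         94
filter rows where category == 'tools':
  category  weight warehouse  weight_x2
6    tools      11        W1         22
7    tools      13        W3         26
sort by weight_x2 descending:
  category  weight warehouse  weight_x2
7    tools      13        W3         26
6    tools      11        W1         22
So iloc[1]['weight_x2'] = 22.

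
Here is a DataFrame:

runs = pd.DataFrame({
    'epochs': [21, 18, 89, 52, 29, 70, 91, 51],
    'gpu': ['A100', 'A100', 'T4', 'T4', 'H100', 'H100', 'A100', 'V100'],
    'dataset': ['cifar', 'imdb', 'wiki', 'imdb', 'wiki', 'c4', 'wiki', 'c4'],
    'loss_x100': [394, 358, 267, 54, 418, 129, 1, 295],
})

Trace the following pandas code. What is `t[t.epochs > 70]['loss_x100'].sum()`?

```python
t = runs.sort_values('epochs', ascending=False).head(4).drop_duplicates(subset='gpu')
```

268

sort by epochs descending:
   epochs   gpu dataset  loss_x100
6      91  A100    wiki          1
2      89    T4    wiki        267
5      70  H100      c4        129
3      52    T4    imdb         54
7      51  V100      c4        295
4      29  H100    wiki        418
0      21  A100   cifar        394
1      18  A100    imdb        358
take first 4 rows:
   epochs   gpu dataset  loss_x100
6      91  A100    wiki          1
2      89    T4    wiki        267
5      70  H100      c4        129
3      52    T4    imdb         54
drop duplicate gpu (keep=first):
   epochs   gpu dataset  loss_x100
6      91  A100    wiki          1
2      89    T4    wiki        267
5      70  H100      c4        129
filter rows where epochs > 70:
   epochs   gpu dataset  loss_x100
6      91  A100    wiki          1
2      89    T4    wiki        267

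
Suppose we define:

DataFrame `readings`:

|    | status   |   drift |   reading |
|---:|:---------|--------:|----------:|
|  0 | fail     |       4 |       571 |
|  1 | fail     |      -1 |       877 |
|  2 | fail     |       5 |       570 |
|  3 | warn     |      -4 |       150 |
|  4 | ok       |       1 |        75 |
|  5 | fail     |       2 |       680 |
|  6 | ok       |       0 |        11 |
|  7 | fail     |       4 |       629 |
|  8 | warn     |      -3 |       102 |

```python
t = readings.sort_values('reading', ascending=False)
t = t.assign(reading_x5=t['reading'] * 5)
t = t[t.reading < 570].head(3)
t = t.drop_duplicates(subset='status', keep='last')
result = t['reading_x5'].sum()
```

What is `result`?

885

sort by reading descending:
  status  drift  reading
1   fail     -1      877
5   fail      2      680
7   fail      4      629
0   fail      4      571
2   fail      5      570
3   warn     -4      150
8   warn     -3      102
4     ok      1       75
6     ok      0       11
add column reading_x5 = t['reading'] * 5:
  status  drift  reading  reading_x5
1   fail     -1      877        4385
5   fail      2      680        3400
7   fail      4      629        3145
0   fail      4      571        2855
2   fail      5      570        2850
3   warn     -4      150         750
8   warn     -3      102         510
4     ok      1       75         375
6     ok      0       11          55
filter rows where reading < 570:
  status  drift  reading  reading_x5
3   warn     -4      150         750
8   warn     -3      102         510
4     ok      1       75         375
6     ok      0       11          55
take first 3 rows:
  status  drift  reading  reading_x5
3   warn     -4      150         750
8   warn     -3      102         510
4     ok      1       75         375
drop duplicate status (keep=last):
  status  drift  reading  reading_x5
8   warn     -3      102         510
4     ok      1       75         375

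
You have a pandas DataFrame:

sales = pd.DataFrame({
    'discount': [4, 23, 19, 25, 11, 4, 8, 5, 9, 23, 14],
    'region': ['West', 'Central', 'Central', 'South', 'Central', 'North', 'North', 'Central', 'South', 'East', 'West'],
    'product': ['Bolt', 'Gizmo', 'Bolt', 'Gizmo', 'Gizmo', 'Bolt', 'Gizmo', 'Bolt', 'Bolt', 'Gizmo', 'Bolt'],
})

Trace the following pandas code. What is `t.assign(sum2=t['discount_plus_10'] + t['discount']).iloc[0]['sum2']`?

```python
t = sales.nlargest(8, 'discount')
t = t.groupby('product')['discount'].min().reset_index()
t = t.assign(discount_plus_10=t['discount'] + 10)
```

take 8 rows with largest discount:
    discount   region product
3         25    South   Gizmo
1         23  Central   Gizmo
9         23     East   Gizmo
2         19  Central    Bolt
10        14     West    Bolt
4         11  Central   Gizmo
8          9    South    Bolt
6          8    North   Gizmo
group by product, min of discount:
product
Bolt     9
Gizmo    8
Name: discount, dtype: int64
reset_index():
  product  discount
0    Bolt         9
1   Gizmo         8
add column discount_plus_10 = t['discount'] + 10:
  product  discount  discount_plus_10
0    Bolt         9                19
1   Gizmo         8                18
add column sum2 = t['discount_plus_10'] + t['discount']:
  product  discount  discount_plus_10  sum2
0    Bolt         9                19    28
1   Gizmo         8                18    26
Finally, value at position 0, column 'sum2' = 28.

28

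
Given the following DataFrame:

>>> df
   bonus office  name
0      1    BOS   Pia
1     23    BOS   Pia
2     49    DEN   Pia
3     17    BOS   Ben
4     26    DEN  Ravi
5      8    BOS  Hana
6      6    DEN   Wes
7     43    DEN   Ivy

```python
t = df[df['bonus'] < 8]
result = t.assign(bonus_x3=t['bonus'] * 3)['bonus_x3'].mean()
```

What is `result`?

10.5

filter rows where bonus < 8:
   bonus office name
0      1    BOS  Pia
6      6    DEN  Wes
add column bonus_x3 = t['bonus'] * 3:
   bonus office name  bonus_x3
0      1    BOS  Pia         3
6      6    DEN  Wes        18
The mean of column 'bonus_x3' is 10.5.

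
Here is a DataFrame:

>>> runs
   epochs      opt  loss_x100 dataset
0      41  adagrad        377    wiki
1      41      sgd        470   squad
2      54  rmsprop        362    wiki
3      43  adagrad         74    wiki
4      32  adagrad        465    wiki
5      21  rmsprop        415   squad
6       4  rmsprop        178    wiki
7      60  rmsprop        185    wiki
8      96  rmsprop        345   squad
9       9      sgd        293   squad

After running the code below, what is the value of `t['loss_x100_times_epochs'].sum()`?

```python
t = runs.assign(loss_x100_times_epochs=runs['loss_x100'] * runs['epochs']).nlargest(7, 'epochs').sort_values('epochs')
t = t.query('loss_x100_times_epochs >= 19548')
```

52668

add column loss_x100_times_epochs = runs['loss_x100'] * runs['epochs']:
   epochs      opt  loss_x100 dataset  loss_x100_times_epochs
0      41  adagrad        377    wiki                   15457
1      41      sgd        470   squad                   19270
2      54  rmsprop        362    wiki                   19548
3      43  adagrad         74    wiki                    3182
4      32  adagrad        465    wiki                   14880
5      21  rmsprop        415   squad                    8715
6       4  rmsprop        178    wiki                     712
7      60  rmsprop        185    wiki                   11100
8      96  rmsprop        345   squad                   33120
9       9      sgd        293   squad                    2637
take 7 rows with largest epochs:
   epochs      opt  loss_x100 dataset  loss_x100_times_epochs
8      96  rmsprop        345   squad                   33120
7      60  rmsprop        185    wiki                   11100
2      54  rmsprop        362    wiki                   19548
3      43  adagrad         74    wiki                    3182
0      41  adagrad        377    wiki                   15457
1      41      sgd        470   squad                   19270
4      32  adagrad        465    wiki                   14880
sort by epochs:
   epochs      opt  loss_x100 dataset  loss_x100_times_epochs
4      32  adagrad        465    wiki                   14880
0      41  adagrad        377    wiki                   15457
1      41      sgd        470   squad                   19270
3      43  adagrad         74    wiki                    3182
2      54  rmsprop        362    wiki                   19548
7      60  rmsprop        185    wiki                   11100
8      96  rmsprop        345   squad                   33120
filter rows where loss_x100_times_epochs >= 19548:
   epochs      opt  loss_x100 dataset  loss_x100_times_epochs
2      54  rmsprop        362    wiki                   19548
8      96  rmsprop        345   squad                   33120
So sum() = 52668.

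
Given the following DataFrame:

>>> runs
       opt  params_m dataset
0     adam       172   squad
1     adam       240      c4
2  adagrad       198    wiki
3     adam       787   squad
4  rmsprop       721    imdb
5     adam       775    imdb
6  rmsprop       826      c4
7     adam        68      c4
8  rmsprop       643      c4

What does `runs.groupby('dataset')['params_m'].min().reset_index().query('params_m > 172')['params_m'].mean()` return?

459.5

group by dataset, min of params_m:
dataset
c4        68
imdb     721
squad    172
wiki     198
Name: params_m, dtype: int64
reset_index():
  dataset  params_m
0      c4        68
1    imdb       721
2   squad       172
3    wiki       198
filter rows where params_m > 172:
  dataset  params_m
1    imdb       721
3    wiki       198
mean of column 'params_m' → 459.5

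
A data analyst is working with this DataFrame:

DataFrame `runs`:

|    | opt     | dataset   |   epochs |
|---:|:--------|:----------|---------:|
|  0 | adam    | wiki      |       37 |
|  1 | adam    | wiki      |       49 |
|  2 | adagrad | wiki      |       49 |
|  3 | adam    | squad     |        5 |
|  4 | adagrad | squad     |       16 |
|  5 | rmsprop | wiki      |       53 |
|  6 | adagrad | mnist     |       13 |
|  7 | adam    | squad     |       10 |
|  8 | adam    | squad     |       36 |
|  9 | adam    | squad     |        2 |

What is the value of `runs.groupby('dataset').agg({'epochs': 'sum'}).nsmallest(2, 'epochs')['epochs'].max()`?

group by dataset, sum of epochs:
         epochs
dataset        
mnist        13
squad        69
wiki        188
take 2 rows with smallest epochs:
         epochs
dataset        
mnist        13
squad        69
Reading off the max of column 'epochs', we get 69.

69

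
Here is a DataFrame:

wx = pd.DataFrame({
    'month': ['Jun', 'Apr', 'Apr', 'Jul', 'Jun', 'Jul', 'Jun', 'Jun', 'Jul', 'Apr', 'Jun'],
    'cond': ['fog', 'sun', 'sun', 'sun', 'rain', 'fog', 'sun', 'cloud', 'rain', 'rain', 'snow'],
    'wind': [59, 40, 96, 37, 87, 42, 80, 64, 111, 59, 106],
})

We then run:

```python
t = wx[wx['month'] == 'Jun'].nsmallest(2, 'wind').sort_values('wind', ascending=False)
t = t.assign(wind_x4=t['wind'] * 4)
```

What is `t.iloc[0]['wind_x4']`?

filter rows where month == 'Jun':
   month   cond  wind
0    Jun    fog    59
4    Jun   rain    87
6    Jun    sun    80
7    Jun  cloud    64
10   Jun   snow   106
take 2 rows with smallest wind:
  month   cond  wind
0   Jun    fog    59
7   Jun  cloud    64
sort by wind descending:
  month   cond  wind
7   Jun  cloud    64
0   Jun    fog    59
add column wind_x4 = t['wind'] * 4:
  month   cond  wind  wind_x4
7   Jun  cloud    64      256
0   Jun    fog    59      236
Reading off the value at position 0, column 'wind_x4', we get 256.

256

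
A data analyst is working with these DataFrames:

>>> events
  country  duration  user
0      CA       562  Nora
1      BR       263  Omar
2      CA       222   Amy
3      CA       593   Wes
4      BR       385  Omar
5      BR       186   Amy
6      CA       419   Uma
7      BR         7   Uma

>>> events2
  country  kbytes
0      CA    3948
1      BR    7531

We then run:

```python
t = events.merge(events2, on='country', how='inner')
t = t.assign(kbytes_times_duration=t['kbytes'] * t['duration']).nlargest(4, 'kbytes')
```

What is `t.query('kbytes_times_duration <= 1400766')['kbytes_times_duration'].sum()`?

1453483

merge on 'country' (how='inner') → 8 rows:
  country  duration  user  kbytes
0      CA       562  Nora    3948
1      BR       263  Omar    7531
2      CA       222   Amy    3948
3      CA       593   Wes    3948
4      BR       385  Omar    7531
5      BR       186   Amy    7531
6      CA       419   Uma    3948
7      BR         7   Uma    7531
add column kbytes_times_duration = t['kbytes'] * t['duration']:
  country  duration  user  kbytes  kbytes_times_duration
0      CA       562  Nora    3948                2218776
1      BR       263  Omar    7531                1980653
2      CA       222   Amy    3948                 876456
3      CA       593   Wes    3948                2341164
4      BR       385  Omar    7531                2899435
5      BR       186   Amy    7531                1400766
6      CA       419   Uma    3948                1654212
7      BR         7   Uma    7531                  52717
take 4 rows with largest kbytes:
  country  duration  user  kbytes  kbytes_times_duration
1      BR       263  Omar    7531                1980653
4      BR       385  Omar    7531                2899435
5      BR       186   Amy    7531                1400766
7      BR         7   Uma    7531                  52717
filter rows where kbytes_times_duration <= 1400766:
  country  duration user  kbytes  kbytes_times_duration
5      BR       186  Amy    7531                1400766
7      BR         7  Uma    7531                  52717
Finally, sum of column 'kbytes_times_duration' = 1453483.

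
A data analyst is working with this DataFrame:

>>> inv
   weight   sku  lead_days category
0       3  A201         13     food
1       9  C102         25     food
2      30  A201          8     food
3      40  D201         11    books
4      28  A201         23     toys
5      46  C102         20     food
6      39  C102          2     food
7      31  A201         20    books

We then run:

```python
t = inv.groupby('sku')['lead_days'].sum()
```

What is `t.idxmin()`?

D201

group by sku, sum of lead_days:
sku
A201    64
C102    47
D201    11
Name: lead_days, dtype: int64
So idxmin() = D201.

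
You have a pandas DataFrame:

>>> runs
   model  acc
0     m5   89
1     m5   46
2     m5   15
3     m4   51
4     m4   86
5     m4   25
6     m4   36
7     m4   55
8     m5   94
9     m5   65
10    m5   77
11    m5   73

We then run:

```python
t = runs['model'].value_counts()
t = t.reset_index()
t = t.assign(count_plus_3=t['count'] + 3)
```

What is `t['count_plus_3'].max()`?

value_counts of model:
model
m5    7
m4    5
Name: count, dtype: int64
reset_index():
  model  count
0    m5      7
1    m4      5
add column count_plus_3 = t['count'] + 3:
  model  count  count_plus_3
0    m5      7            10
1    m4      5             8
Finally, max of column 'count_plus_3' = 10.

10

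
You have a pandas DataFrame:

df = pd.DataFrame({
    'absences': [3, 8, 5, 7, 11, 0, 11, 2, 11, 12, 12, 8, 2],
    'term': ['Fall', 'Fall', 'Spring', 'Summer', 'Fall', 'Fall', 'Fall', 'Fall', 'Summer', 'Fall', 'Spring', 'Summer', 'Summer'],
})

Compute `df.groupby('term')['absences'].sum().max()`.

group by term, sum of absences:
term
Fall      47
Spring    17
Summer    28
Name: absences, dtype: int64
Taking the max of the resulting series gives 47.

47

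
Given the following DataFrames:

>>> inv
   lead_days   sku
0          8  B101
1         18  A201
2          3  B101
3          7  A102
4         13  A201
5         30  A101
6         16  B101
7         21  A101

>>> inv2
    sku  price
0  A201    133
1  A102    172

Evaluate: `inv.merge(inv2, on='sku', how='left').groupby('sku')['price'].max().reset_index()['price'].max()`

172.0

merge on 'sku' (how='left') → 8 rows:
   lead_days   sku  price
0          8  B101    NaN
1         18  A201  133.0
2          3  B101    NaN
3          7  A102  172.0
4         13  A201  133.0
5         30  A101    NaN
6         16  B101    NaN
7         21  A101    NaN
group by sku, max of price:
sku
A101      NaN
A102    172.0
A201    133.0
B101      NaN
Name: price, dtype: float64
reset_index():
    sku  price
0  A101    NaN
1  A102  172.0
2  A201  133.0
3  B101    NaN
Then the max of column 'price': 172.0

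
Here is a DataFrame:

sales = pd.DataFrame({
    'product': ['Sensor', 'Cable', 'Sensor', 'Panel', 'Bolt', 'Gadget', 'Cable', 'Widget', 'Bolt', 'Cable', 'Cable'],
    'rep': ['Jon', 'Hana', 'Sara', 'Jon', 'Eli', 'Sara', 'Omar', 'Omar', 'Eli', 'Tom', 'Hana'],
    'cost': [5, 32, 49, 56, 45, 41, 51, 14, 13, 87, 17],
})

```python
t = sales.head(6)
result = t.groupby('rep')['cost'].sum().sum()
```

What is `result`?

228

take first 6 rows:
  product   rep  cost
0  Sensor   Jon     5
1   Cable  Hana    32
2  Sensor  Sara    49
3   Panel   Jon    56
4    Bolt   Eli    45
5  Gadget  Sara    41
group by rep, sum of cost:
rep
Eli     45
Hana    32
Jon     61
Sara    90
Name: cost, dtype: int64
Then the sum of the resulting series: 228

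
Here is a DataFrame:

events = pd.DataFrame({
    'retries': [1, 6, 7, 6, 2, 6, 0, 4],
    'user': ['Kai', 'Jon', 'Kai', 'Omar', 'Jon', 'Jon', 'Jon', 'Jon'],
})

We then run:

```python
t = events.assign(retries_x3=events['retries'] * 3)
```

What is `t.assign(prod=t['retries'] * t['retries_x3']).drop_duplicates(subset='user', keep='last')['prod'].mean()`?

101.0

add column retries_x3 = events['retries'] * 3:
   retries  user  retries_x3
0        1   Kai           3
1        6   Jon          18
2        7   Kai          21
3        6  Omar          18
4        2   Jon           6
5        6   Jon          18
6        0   Jon           0
7        4   Jon          12
add column prod = t['retries'] * t['retries_x3']:
   retries  user  retries_x3  prod
0        1   Kai           3     3
1        6   Jon          18   108
2        7   Kai          21   147
3        6  Omar          18   108
4        2   Jon           6    12
5        6   Jon          18   108
6        0   Jon           0     0
7        4   Jon          12    48
drop duplicate user (keep=last):
   retries  user  retries_x3  prod
2        7   Kai          21   147
3        6  Omar          18   108
7        4   Jon          12    48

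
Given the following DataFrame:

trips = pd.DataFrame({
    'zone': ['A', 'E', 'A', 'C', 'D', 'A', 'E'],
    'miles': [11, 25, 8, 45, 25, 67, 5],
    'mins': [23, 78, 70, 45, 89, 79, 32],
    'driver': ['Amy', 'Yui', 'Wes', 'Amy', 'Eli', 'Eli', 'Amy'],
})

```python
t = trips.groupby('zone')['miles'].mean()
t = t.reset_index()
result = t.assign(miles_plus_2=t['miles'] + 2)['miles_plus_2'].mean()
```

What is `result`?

group by zone, mean of miles:
zone
A    28.666667
C    45.000000
D    25.000000
E    15.000000
Name: miles, dtype: float64
reset_index():
  zone      miles
0    A  28.666667
1    C  45.000000
2    D  25.000000
3    E  15.000000
add column miles_plus_2 = t['miles'] + 2:
  zone      miles  miles_plus_2
0    A  28.666667     30.666667
1    C  45.000000     47.000000
2    D  25.000000     27.000000
3    E  15.000000     17.000000
Hence 30.4166666667.

30.4166666667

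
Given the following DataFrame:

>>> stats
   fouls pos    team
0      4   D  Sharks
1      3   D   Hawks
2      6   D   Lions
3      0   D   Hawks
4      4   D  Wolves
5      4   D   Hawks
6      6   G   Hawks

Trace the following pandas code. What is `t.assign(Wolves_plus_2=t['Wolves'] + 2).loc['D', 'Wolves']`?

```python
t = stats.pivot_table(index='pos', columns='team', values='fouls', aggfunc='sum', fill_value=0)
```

4

pivot: rows=pos, cols=team, sum(fouls):
team  Hawks  Lions  Sharks  Wolves
pos                               
D         7      6       4       4
G         6      0       0       0
add column Wolves_plus_2 = t['Wolves'] + 2:
team  Hawks  Lions  Sharks  Wolves  Wolves_plus_2
pos                                              
D         7      6       4       4              6
G         6      0       0       0              2
value at row 'D', column 'Wolves' → 4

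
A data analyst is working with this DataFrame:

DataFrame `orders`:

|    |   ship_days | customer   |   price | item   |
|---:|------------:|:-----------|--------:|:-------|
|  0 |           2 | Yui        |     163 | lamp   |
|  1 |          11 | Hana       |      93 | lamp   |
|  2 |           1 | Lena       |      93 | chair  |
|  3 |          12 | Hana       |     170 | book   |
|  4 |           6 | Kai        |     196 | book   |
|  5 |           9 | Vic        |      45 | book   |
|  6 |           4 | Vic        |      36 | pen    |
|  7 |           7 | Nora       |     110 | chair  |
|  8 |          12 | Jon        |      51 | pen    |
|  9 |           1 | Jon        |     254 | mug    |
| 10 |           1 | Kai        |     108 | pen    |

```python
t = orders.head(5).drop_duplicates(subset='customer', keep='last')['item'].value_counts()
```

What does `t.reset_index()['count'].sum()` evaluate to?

take first 5 rows:
   ship_days customer  price   item
0          2      Yui    163   lamp
1         11     Hana     93   lamp
2          1     Lena     93  chair
3         12     Hana    170   book
4          6      Kai    196   book
drop duplicate customer (keep=last):
   ship_days customer  price   item
0          2      Yui    163   lamp
2          1     Lena     93  chair
3         12     Hana    170   book
4          6      Kai    196   book
value_counts of item:
item
book     2
lamp     1
chair    1
Name: count, dtype: int64
reset_index():
    item  count
0   book      2
1   lamp      1
2  chair      1

4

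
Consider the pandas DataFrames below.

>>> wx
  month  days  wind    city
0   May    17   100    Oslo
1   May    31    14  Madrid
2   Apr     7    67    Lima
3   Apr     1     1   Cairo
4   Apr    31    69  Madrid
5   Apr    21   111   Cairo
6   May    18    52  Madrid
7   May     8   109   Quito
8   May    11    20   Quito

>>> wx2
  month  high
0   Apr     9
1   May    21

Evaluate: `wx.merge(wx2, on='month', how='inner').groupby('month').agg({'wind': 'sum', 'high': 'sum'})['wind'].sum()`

543

merge on 'month' (how='inner') → 9 rows:
  month  days  wind    city  high
0   May    17   100    Oslo    21
1   May    31    14  Madrid    21
2   Apr     7    67    Lima     9
3   Apr     1     1   Cairo     9
4   Apr    31    69  Madrid     9
5   Apr    21   111   Cairo     9
6   May    18    52  Madrid    21
7   May     8   109   Quito    21
8   May    11    20   Quito    21
group by month: sum(wind), sum(high):
       wind  high
month            
Apr     248    36
May     295   105
Hence 543.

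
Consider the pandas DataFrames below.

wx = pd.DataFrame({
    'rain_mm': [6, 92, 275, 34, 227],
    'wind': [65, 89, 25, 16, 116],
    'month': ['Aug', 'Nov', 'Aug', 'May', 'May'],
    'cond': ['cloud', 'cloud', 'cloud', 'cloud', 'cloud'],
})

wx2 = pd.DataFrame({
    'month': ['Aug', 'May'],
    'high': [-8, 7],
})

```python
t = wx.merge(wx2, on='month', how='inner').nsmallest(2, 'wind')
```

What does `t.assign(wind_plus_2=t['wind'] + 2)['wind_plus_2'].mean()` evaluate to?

22.5

merge on 'month' (how='inner') → 4 rows:
   rain_mm  wind month   cond  high
0        6    65   Aug  cloud    -8
1      275    25   Aug  cloud    -8
2       34    16   May  cloud     7
3      227   116   May  cloud     7
take 2 rows with smallest wind:
   rain_mm  wind month   cond  high
2       34    16   May  cloud     7
1      275    25   Aug  cloud    -8
add column wind_plus_2 = t['wind'] + 2:
   rain_mm  wind month   cond  high  wind_plus_2
2       34    16   May  cloud     7           18
1      275    25   Aug  cloud    -8           27
mean of column 'wind_plus_2' → 22.5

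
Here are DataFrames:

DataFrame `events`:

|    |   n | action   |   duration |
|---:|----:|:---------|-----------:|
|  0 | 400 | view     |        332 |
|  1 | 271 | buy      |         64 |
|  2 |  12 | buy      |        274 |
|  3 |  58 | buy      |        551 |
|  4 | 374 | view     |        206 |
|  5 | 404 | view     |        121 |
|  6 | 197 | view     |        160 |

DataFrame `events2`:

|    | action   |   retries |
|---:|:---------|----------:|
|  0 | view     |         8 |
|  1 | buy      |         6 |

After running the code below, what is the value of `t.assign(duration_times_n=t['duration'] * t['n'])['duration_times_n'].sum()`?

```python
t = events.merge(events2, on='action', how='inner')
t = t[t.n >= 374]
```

258728

merge on 'action' (how='inner') → 7 rows:
     n action  duration  retries
0  400   view       332        8
1  271    buy        64        6
2   12    buy       274        6
3   58    buy       551        6
4  374   view       206        8
5  404   view       121        8
6  197   view       160        8
filter rows where n >= 374:
     n action  duration  retries
0  400   view       332        8
4  374   view       206        8
5  404   view       121        8
add column duration_times_n = t['duration'] * t['n']:
     n action  duration  retries  duration_times_n
0  400   view       332        8            132800
4  374   view       206        8             77044
5  404   view       121        8             48884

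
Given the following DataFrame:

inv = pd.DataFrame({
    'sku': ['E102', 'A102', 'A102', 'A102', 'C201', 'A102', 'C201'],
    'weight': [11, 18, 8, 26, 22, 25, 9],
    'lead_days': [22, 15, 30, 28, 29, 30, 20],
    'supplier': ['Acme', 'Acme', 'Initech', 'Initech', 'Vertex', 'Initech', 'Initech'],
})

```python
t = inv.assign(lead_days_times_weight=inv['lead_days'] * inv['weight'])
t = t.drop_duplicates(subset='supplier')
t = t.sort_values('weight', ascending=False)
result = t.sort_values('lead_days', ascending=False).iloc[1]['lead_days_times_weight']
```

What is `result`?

add column lead_days_times_weight = inv['lead_days'] * inv['weight']:
    sku  weight  lead_days supplier  lead_days_times_weight
0  E102      11         22     Acme                     242
1  A102      18         15     Acme                     270
2  A102       8         30  Initech                     240
3  A102      26         28  Initech                     728
4  C201      22         29   Vertex                     638
5  A102      25         30  Initech                     750
6  C201       9         20  Initech                     180
drop duplicate supplier (keep=first):
    sku  weight  lead_days supplier  lead_days_times_weight
0  E102      11         22     Acme                     242
2  A102       8         30  Initech                     240
4  C201      22         29   Vertex                     638
sort by weight descending:
    sku  weight  lead_days supplier  lead_days_times_weight
4  C201      22         29   Vertex                     638
0  E102      11         22     Acme                     242
2  A102       8         30  Initech                     240
sort by lead_days descending:
    sku  weight  lead_days supplier  lead_days_times_weight
2  A102       8         30  Initech                     240
4  C201      22         29   Vertex                     638
0  E102      11         22     Acme                     242
Then the value at position 1, column 'lead_days_times_weight': 638

638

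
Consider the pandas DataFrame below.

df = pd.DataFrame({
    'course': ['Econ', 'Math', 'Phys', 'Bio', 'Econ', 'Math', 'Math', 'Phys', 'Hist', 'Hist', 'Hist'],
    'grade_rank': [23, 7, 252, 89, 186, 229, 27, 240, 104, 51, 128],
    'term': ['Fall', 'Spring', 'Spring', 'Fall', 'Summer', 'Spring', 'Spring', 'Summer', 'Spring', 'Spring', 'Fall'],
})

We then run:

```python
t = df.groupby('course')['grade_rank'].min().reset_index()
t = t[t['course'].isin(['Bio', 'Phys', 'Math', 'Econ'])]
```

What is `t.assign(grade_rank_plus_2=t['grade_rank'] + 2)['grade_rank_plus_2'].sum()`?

367

group by course, min of grade_rank:
course
Bio      89
Econ     23
Hist     51
Math      7
Phys    240
Name: grade_rank, dtype: int64
reset_index():
  course  grade_rank
0    Bio          89
1   Econ          23
2   Hist          51
3   Math           7
4   Phys         240
filter rows where course in ['Bio', 'Phys', 'Math', 'Econ']:
  course  grade_rank
0    Bio          89
1   Econ          23
3   Math           7
4   Phys         240
add column grade_rank_plus_2 = t['grade_rank'] + 2:
  course  grade_rank  grade_rank_plus_2
0    Bio          89                 91
1   Econ          23                 25
3   Math           7                  9
4   Phys         240                242
Taking the sum of column 'grade_rank_plus_2' gives 367.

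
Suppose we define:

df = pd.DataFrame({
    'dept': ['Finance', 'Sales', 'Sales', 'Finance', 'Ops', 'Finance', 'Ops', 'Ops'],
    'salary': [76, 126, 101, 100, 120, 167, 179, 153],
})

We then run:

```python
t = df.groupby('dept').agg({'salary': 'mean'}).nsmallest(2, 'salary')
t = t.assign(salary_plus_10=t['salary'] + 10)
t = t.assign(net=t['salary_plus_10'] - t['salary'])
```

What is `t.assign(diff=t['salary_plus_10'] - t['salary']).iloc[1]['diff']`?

group by dept, mean of salary:
             salary
dept               
Finance  114.333333
Ops      150.666667
Sales    113.500000
take 2 rows with smallest salary:
             salary
dept               
Sales    113.500000
Finance  114.333333
add column salary_plus_10 = t['salary'] + 10:
             salary  salary_plus_10
dept                               
Sales    113.500000      123.500000
Finance  114.333333      124.333333
add column net = t['salary_plus_10'] - t['salary']:
             salary  salary_plus_10   net
dept                                     
Sales    113.500000      123.500000  10.0
Finance  114.333333      124.333333  10.0
add column diff = t['salary_plus_10'] - t['salary']:
             salary  salary_plus_10   net  diff
dept                                           
Sales    113.500000      123.500000  10.0  10.0
Finance  114.333333      124.333333  10.0  10.0
So iloc[1]['diff'] = 10.0.

10.0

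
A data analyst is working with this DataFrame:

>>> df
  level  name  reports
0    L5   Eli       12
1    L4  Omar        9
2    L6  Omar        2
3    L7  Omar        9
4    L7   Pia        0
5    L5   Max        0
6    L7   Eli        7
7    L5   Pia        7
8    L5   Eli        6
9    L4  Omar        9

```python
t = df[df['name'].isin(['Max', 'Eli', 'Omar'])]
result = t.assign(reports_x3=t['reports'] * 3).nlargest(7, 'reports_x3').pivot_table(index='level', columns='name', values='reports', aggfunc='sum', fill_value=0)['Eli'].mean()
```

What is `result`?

filter rows where name in ['Max', 'Eli', 'Omar']:
  level  name  reports
0    L5   Eli       12
1    L4  Omar        9
2    L6  Omar        2
3    L7  Omar        9
5    L5   Max        0
6    L7   Eli        7
8    L5   Eli        6
9    L4  Omar        9
add column reports_x3 = t['reports'] * 3:
  level  name  reports  reports_x3
0    L5   Eli       12          36
1    L4  Omar        9          27
2    L6  Omar        2           6
3    L7  Omar        9          27
5    L5   Max        0           0
6    L7   Eli        7          21
8    L5   Eli        6          18
9    L4  Omar        9          27
take 7 rows with largest reports_x3:
  level  name  reports  reports_x3
0    L5   Eli       12          36
1    L4  Omar        9          27
3    L7  Omar        9          27
9    L4  Omar        9          27
6    L7   Eli        7          21
8    L5   Eli        6          18
2    L6  Omar        2           6
pivot: rows=level, cols=name, sum(reports):
name   Eli  Omar
level           
L4       0    18
L5      18     0
L6       0     2
L7       7     9
Hence 6.25.

6.25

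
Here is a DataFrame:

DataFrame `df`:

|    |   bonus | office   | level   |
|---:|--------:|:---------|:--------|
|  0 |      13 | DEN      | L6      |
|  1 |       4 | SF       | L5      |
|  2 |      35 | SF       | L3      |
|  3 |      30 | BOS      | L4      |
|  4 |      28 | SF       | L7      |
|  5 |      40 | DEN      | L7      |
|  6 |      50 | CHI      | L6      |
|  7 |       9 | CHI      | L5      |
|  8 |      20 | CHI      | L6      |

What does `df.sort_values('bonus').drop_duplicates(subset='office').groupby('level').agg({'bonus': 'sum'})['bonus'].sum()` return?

56

sort by bonus:
   bonus office level
1      4     SF    L5
7      9    CHI    L5
0     13    DEN    L6
8     20    CHI    L6
4     28     SF    L7
3     30    BOS    L4
2     35     SF    L3
5     40    DEN    L7
6     50    CHI    L6
drop duplicate office (keep=first):
   bonus office level
1      4     SF    L5
7      9    CHI    L5
0     13    DEN    L6
3     30    BOS    L4
group by level, sum of bonus:
       bonus
level       
L4        30
L5        13
L6        13
Hence 56.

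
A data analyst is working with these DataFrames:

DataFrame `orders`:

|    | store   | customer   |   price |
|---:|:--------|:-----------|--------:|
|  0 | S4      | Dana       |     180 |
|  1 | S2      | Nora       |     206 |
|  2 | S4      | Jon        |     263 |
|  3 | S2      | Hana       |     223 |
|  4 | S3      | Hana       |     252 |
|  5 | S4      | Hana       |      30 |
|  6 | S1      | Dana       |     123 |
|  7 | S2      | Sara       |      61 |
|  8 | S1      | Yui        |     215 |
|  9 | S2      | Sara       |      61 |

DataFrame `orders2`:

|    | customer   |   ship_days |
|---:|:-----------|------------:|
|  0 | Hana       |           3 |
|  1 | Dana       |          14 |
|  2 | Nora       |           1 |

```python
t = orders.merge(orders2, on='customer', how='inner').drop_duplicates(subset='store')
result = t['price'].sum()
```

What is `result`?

merge on 'customer' (how='inner') → 6 rows:
  store customer  price  ship_days
0    S4     Dana    180         14
1    S2     Nora    206          1
2    S2     Hana    223          3
3    S3     Hana    252          3
4    S4     Hana     30          3
5    S1     Dana    123         14
drop duplicate store (keep=first):
  store customer  price  ship_days
0    S4     Dana    180         14
1    S2     Nora    206          1
3    S3     Hana    252          3
5    S1     Dana    123         14
Finally, sum of column 'price' = 761.

761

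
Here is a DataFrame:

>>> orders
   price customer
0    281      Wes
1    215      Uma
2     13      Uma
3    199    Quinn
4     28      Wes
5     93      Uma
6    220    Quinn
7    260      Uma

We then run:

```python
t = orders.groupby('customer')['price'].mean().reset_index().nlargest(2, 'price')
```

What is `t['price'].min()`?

group by customer, mean of price:
customer
Quinn    209.50
Uma      145.25
Wes      154.50
Name: price, dtype: float64
reset_index():
  customer   price
0    Quinn  209.50
1      Uma  145.25
2      Wes  154.50
take 2 rows with largest price:
  customer  price
0    Quinn  209.5
2      Wes  154.5

154.5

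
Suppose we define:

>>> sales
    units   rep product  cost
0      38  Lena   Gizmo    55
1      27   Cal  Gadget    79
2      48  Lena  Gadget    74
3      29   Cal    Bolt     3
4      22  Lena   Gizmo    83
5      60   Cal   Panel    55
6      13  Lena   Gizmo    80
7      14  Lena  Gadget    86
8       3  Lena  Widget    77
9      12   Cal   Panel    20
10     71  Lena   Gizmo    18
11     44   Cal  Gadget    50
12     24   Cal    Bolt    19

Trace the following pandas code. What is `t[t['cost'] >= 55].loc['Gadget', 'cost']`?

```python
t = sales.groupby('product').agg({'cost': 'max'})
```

86

group by product, max of cost:
         cost
product      
Bolt       19
Gadget     86
Gizmo      83
Panel      55
Widget     77
filter rows where cost >= 55:
         cost
product      
Gadget     86
Gizmo      83
Panel      55
Widget     77
The value at row 'Gadget', column 'cost' is 86.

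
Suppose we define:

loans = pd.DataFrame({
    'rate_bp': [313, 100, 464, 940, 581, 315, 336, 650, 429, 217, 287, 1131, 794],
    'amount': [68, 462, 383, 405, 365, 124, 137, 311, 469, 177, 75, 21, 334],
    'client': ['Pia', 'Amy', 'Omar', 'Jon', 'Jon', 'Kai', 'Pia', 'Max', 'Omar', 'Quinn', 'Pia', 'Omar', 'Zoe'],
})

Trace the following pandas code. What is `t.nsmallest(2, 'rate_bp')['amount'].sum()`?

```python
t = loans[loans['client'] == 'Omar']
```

852

filter rows where client == 'Omar':
    rate_bp  amount client
2       464     383   Omar
8       429     469   Omar
11     1131      21   Omar
take 2 rows with smallest rate_bp:
   rate_bp  amount client
8      429     469   Omar
2      464     383   Omar
The sum of column 'amount' is 852.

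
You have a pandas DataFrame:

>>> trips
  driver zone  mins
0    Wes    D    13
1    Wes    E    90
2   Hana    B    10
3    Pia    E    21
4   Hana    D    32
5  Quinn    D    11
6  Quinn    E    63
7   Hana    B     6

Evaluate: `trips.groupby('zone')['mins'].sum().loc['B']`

16

group by zone, sum of mins:
zone
B     16
D     56
E    174
Name: mins, dtype: int64
Finally, value at index 'B' = 16.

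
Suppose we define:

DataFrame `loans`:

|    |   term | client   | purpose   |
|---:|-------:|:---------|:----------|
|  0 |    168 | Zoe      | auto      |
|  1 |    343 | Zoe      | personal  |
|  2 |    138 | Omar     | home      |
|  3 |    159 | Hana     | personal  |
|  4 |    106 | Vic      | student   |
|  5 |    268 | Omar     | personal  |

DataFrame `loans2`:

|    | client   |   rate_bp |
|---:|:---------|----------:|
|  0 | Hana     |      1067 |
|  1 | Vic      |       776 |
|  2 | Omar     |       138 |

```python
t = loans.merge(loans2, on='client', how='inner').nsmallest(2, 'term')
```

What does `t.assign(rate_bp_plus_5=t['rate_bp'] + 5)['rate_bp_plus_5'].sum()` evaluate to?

924

merge on 'client' (how='inner') → 4 rows:
   term client   purpose  rate_bp
0   138   Omar      home      138
1   159   Hana  personal     1067
2   106    Vic   student      776
3   268   Omar  personal      138
take 2 rows with smallest term:
   term client  purpose  rate_bp
2   106    Vic  student      776
0   138   Omar     home      138
add column rate_bp_plus_5 = t['rate_bp'] + 5:
   term client  purpose  rate_bp  rate_bp_plus_5
2   106    Vic  student      776             781
0   138   Omar     home      138             143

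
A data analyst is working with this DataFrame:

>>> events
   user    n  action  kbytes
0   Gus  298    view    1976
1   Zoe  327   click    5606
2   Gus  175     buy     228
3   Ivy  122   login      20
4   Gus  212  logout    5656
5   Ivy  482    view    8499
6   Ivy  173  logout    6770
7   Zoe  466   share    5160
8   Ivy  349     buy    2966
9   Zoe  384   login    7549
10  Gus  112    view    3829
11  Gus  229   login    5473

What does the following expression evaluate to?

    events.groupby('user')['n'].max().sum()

1246

group by user, max of n:
user
Gus    298
Ivy    482
Zoe    466
Name: n, dtype: int64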